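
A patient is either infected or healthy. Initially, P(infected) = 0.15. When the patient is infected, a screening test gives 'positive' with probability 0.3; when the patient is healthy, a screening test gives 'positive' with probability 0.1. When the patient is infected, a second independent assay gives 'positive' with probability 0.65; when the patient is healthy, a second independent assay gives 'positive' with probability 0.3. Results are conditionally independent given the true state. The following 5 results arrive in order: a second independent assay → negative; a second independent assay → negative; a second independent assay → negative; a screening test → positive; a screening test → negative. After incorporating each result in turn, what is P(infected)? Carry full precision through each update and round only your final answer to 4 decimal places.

0.0490

After a second independent assay='negative': P(infected) = 0.35·0.1500 / (0.35·0.1500 + 0.7·0.8500) ≈ 0.0811
After a second independent assay='negative': P(infected) = 0.35·0.0811 / (0.35·0.0811 + 0.7·0.9189) ≈ 0.0423
After a second independent assay='negative': P(infected) = 0.35·0.0423 / (0.35·0.0423 + 0.7·0.9577) ≈ 0.0216
After a screening test='positive': P(infected) = 0.3·0.0216 / (0.3·0.0216 + 0.1·0.9784) ≈ 0.0621
After a screening test='negative': P(infected) = 0.7·0.0621 / (0.7·0.0621 + 0.9·0.9379) ≈ 0.0490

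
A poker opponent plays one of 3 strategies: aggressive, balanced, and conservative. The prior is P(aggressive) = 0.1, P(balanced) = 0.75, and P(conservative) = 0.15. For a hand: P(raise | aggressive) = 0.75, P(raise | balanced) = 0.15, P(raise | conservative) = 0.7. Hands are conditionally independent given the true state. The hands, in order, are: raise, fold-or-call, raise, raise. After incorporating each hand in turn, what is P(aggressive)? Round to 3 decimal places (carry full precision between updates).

After 'raise': normaliser = 0.75·0.1000 + 0.15·0.7500 + 0.7·0.1500; P(aggressive) ≈ 0.2564, P(balanced) ≈ 0.3846, P(conservative) ≈ 0.3590
After 'fold-or-call': normaliser = 0.25·0.2564 + 0.85·0.3846 + 0.3·0.3590; P(aggressive) ≈ 0.1285, P(balanced) ≈ 0.6555, P(conservative) ≈ 0.2159
After 'raise': normaliser = 0.75·0.1285 + 0.15·0.6555 + 0.7·0.2159; P(aggressive) ≈ 0.2787, P(balanced) ≈ 0.2843, P(conservative) ≈ 0.4370
After 'raise': normaliser = 0.75·0.2787 + 0.15·0.2843 + 0.7·0.4370; P(aggressive) ≈ 0.3749, P(balanced) ≈ 0.0765, P(conservative) ≈ 0.5486

0.375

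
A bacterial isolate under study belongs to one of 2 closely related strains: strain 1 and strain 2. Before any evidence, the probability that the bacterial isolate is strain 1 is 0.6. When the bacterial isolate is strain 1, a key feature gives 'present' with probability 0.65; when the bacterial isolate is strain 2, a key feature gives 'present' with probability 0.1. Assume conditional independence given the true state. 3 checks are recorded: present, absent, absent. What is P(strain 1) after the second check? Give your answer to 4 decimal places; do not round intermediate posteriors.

0.7913

After 'present': P(strain 1) = 0.65·0.6000 / (0.65·0.6000 + 0.1·0.4000) ≈ 0.9070
After 'absent': P(strain 1) = 0.35·0.9070 / (0.35·0.9070 + 0.9·0.0930) ≈ 0.7913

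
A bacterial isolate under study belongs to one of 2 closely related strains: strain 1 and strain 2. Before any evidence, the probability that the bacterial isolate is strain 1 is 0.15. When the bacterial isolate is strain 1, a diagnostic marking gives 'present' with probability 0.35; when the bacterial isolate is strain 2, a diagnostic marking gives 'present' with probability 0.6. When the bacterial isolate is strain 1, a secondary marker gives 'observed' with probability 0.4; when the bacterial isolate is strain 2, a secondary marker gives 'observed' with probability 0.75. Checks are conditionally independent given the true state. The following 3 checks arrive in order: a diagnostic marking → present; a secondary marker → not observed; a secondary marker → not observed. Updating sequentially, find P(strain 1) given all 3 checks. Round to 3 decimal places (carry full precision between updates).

0.372

After a diagnostic marking='present': P(strain 1) = 0.35·0.1500 / (0.35·0.1500 + 0.6·0.8500) ≈ 0.0933
After a secondary marker='not observed': P(strain 1) = 0.6·0.0933 / (0.6·0.0933 + 0.25·0.9067) ≈ 0.1981
After a secondary marker='not observed': P(strain 1) = 0.6·0.1981 / (0.6·0.1981 + 0.25·0.8019) ≈ 0.3722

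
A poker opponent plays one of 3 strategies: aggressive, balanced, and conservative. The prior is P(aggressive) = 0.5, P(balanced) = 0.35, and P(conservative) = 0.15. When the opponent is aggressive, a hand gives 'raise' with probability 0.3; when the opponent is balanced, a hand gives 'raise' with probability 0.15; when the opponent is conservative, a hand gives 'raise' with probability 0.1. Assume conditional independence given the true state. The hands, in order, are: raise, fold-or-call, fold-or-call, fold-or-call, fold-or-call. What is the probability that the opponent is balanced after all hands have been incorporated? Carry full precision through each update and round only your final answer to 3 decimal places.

0.374

Apply Bayes' rule sequentially, carrying P(balanced) forward.
After 'raise': normaliser = 0.3·0.5000 + 0.15·0.3500 + 0.1·0.1500; P(aggressive) ≈ 0.6897, P(balanced) ≈ 0.2414, P(conservative) ≈ 0.0690
After 'fold-or-call': normaliser = 0.7·0.6897 + 0.85·0.2414 + 0.9·0.0690; P(aggressive) ≈ 0.6437, P(balanced) ≈ 0.2736, P(conservative) ≈ 0.0828
After 'fold-or-call': normaliser = 0.7·0.6437 + 0.85·0.2736 + 0.9·0.0828; P(aggressive) ≈ 0.5948, P(balanced) ≈ 0.3069, P(conservative) ≈ 0.0983
After 'fold-or-call': normaliser = 0.7·0.5948 + 0.85·0.3069 + 0.9·0.0983; P(aggressive) ≈ 0.5437, P(balanced) ≈ 0.3407, P(conservative) ≈ 0.1156
After 'fold-or-call': normaliser = 0.7·0.5437 + 0.85·0.3407 + 0.9·0.1156; P(aggressive) ≈ 0.4916, P(balanced) ≈ 0.3741, P(conservative) ≈ 0.1343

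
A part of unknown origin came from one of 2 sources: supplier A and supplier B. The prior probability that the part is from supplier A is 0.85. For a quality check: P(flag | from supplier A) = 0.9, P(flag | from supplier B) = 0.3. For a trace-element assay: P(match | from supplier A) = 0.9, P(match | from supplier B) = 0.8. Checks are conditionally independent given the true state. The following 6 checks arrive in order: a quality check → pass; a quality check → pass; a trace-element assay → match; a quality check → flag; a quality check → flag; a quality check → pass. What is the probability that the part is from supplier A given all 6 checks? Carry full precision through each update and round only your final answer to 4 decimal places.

0.1433

After a quality check='pass': P(supplier A) = 0.1·0.8500 / (0.1·0.8500 + 0.7·0.1500) ≈ 0.4474
After a quality check='pass': P(supplier A) = 0.1·0.4474 / (0.1·0.4474 + 0.7·0.5526) ≈ 0.1037
After a trace-element assay='match': P(supplier A) = 0.9·0.1037 / (0.9·0.1037 + 0.8·0.8963) ≈ 0.1151
After a quality check='flag': P(supplier A) = 0.9·0.1151 / (0.9·0.1151 + 0.3·0.8849) ≈ 0.2807
After a quality check='flag': P(supplier A) = 0.9·0.2807 / (0.9·0.2807 + 0.3·0.7193) ≈ 0.5394
After a quality check='pass': P(supplier A) = 0.1·0.5394 / (0.1·0.5394 + 0.7·0.4606) ≈ 0.1433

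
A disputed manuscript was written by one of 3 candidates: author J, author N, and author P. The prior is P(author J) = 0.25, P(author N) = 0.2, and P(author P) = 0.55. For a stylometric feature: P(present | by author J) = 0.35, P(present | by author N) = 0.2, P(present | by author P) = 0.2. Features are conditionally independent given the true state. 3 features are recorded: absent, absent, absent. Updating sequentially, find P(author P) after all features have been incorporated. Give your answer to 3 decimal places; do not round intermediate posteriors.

Each posterior becomes the prior for the next update.
After 'absent': normaliser = 0.65·0.2500 + 0.8·0.2000 + 0.8·0.5500; P(author J) ≈ 0.2131, P(author N) ≈ 0.2098, P(author P) ≈ 0.5770
After 'absent': normaliser = 0.65·0.2131 + 0.8·0.2098 + 0.8·0.5770; P(author J) ≈ 0.1804, P(author N) ≈ 0.2186, P(author P) ≈ 0.6011
After 'absent': normaliser = 0.65·0.1804 + 0.8·0.2186 + 0.8·0.6011; P(author J) ≈ 0.1517, P(author N) ≈ 0.2262, P(author P) ≈ 0.6221

0.622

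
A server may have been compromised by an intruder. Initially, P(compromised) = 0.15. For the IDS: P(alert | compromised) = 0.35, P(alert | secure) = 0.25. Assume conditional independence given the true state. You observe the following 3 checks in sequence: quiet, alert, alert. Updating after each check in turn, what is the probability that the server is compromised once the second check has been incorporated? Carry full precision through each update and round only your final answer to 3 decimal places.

After 'quiet': P(compromised) = 0.65·0.1500 / (0.65·0.1500 + 0.75·0.8500) ≈ 0.1327
After 'alert': P(compromised) = 0.35·0.1327 / (0.35·0.1327 + 0.25·0.8673) ≈ 0.1764

0.176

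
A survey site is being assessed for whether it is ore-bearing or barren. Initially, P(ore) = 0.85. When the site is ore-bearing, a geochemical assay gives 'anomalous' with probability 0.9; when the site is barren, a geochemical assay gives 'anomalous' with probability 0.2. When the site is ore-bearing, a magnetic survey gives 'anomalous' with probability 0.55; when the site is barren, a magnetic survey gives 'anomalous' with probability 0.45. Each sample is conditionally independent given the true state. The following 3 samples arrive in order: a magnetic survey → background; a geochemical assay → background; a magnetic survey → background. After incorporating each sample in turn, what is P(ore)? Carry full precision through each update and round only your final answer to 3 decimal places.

0.322

After a magnetic survey='background': P(ore) = 0.45·0.8500 / (0.45·0.8500 + 0.55·0.1500) ≈ 0.8226
After a geochemical assay='background': P(ore) = 0.1·0.8226 / (0.1·0.8226 + 0.8·0.1774) ≈ 0.3669
After a magnetic survey='background': P(ore) = 0.45·0.3669 / (0.45·0.3669 + 0.55·0.6331) ≈ 0.3217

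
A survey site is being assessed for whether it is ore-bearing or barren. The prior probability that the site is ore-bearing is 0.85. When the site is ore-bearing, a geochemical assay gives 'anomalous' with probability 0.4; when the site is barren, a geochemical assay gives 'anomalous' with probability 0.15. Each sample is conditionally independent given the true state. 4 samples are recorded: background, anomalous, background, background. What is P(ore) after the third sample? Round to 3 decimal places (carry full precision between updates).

After 'background': P(ore) = 0.6·0.8500 / (0.6·0.8500 + 0.85·0.1500) ≈ 0.8000
After 'anomalous': P(ore) = 0.4·0.8000 / (0.4·0.8000 + 0.15·0.2000) ≈ 0.9143
After 'background': P(ore) = 0.6·0.9143 / (0.6·0.9143 + 0.85·0.0857) ≈ 0.8828

0.883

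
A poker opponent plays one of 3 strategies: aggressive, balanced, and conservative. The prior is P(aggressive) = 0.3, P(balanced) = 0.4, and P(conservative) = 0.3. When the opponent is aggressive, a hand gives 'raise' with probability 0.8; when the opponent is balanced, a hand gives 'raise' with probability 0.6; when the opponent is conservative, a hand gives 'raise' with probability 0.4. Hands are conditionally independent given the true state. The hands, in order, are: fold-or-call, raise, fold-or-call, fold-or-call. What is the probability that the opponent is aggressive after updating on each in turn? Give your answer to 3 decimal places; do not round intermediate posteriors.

Each posterior becomes the prior for the next update.
After 'fold-or-call': normaliser = 0.2·0.3000 + 0.4·0.4000 + 0.6·0.3000; P(aggressive) ≈ 0.1500, P(balanced) ≈ 0.4000, P(conservative) ≈ 0.4500
After 'raise': normaliser = 0.8·0.1500 + 0.6·0.4000 + 0.4·0.4500; P(aggressive) ≈ 0.2222, P(balanced) ≈ 0.4444, P(conservative) ≈ 0.3333
After 'fold-or-call': normaliser = 0.2·0.2222 + 0.4·0.4444 + 0.6·0.3333; P(aggressive) ≈ 0.1053, P(balanced) ≈ 0.4211, P(conservative) ≈ 0.4737
After 'fold-or-call': normaliser = 0.2·0.1053 + 0.4·0.4211 + 0.6·0.4737; P(aggressive) ≈ 0.0444, P(balanced) ≈ 0.3556, P(conservative) ≈ 0.6000

0.044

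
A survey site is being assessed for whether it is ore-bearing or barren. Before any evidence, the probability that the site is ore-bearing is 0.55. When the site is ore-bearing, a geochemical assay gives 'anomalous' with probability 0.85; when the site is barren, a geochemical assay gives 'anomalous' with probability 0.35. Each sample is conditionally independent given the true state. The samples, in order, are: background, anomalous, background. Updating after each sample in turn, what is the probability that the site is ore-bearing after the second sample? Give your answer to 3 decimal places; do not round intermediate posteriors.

After 'background': P(ore) = 0.15·0.5500 / (0.15·0.5500 + 0.65·0.4500) ≈ 0.2200
After 'anomalous': P(ore) = 0.85·0.2200 / (0.85·0.2200 + 0.35·0.7800) ≈ 0.4065

0.407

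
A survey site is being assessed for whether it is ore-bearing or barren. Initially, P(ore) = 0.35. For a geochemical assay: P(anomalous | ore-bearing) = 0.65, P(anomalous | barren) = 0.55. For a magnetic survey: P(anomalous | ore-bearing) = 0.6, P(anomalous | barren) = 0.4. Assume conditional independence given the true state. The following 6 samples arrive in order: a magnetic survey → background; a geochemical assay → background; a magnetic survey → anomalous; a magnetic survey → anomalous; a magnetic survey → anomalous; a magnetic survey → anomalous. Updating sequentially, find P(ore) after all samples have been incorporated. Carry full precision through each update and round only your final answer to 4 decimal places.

0.5857

After a magnetic survey='background': P(ore) = 0.4·0.3500 / (0.4·0.3500 + 0.6·0.6500) ≈ 0.2642
After a geochemical assay='background': P(ore) = 0.35·0.2642 / (0.35·0.2642 + 0.45·0.7358) ≈ 0.2183
After a magnetic survey='anomalous': P(ore) = 0.6·0.2183 / (0.6·0.2183 + 0.4·0.7817) ≈ 0.2952
After a magnetic survey='anomalous': P(ore) = 0.6·0.2952 / (0.6·0.2952 + 0.4·0.7048) ≈ 0.3858
After a magnetic survey='anomalous': P(ore) = 0.6·0.3858 / (0.6·0.3858 + 0.4·0.6142) ≈ 0.4851
After a magnetic survey='anomalous': P(ore) = 0.6·0.4851 / (0.6·0.4851 + 0.4·0.5149) ≈ 0.5857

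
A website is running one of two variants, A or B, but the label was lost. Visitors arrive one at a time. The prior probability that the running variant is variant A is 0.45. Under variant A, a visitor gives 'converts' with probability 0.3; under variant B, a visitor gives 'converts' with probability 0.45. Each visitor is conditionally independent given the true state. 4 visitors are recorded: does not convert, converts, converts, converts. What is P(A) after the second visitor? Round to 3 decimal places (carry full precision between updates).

0.410

After 'does not convert': P(A) = 0.7·0.4500 / (0.7·0.4500 + 0.55·0.5500) ≈ 0.5101
After 'converts': P(A) = 0.3·0.5101 / (0.3·0.5101 + 0.45·0.4899) ≈ 0.4098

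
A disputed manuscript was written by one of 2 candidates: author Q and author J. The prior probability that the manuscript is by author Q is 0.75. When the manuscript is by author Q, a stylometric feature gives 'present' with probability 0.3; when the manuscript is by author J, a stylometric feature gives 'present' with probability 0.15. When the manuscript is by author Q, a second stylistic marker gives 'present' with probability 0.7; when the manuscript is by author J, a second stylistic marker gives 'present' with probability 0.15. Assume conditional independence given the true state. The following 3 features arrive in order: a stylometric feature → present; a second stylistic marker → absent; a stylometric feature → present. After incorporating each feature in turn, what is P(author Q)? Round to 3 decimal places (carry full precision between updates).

After a stylometric feature='present': P(author Q) = 0.3·0.7500 / (0.3·0.7500 + 0.15·0.2500) ≈ 0.8571
After a second stylistic marker='absent': P(author Q) = 0.3·0.8571 / (0.3·0.8571 + 0.85·0.1429) ≈ 0.6792
After a stylometric feature='present': P(author Q) = 0.3·0.6792 / (0.3·0.6792 + 0.15·0.3208) ≈ 0.8090

0.809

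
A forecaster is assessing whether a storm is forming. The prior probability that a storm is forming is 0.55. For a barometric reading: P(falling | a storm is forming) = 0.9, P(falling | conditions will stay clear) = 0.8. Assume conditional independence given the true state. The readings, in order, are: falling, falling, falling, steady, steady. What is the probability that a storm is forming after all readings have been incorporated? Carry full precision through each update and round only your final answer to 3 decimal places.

After 'falling': P(storm) = 0.9·0.5500 / (0.9·0.5500 + 0.8·0.4500) ≈ 0.5789
After 'falling': P(storm) = 0.9·0.5789 / (0.9·0.5789 + 0.8·0.4211) ≈ 0.6074
After 'falling': P(storm) = 0.9·0.6074 / (0.9·0.6074 + 0.8·0.3926) ≈ 0.6351
After 'steady': P(storm) = 0.1·0.6351 / (0.1·0.6351 + 0.2·0.3649) ≈ 0.4653
After 'steady': P(storm) = 0.1·0.4653 / (0.1·0.4653 + 0.2·0.5347) ≈ 0.3032

0.303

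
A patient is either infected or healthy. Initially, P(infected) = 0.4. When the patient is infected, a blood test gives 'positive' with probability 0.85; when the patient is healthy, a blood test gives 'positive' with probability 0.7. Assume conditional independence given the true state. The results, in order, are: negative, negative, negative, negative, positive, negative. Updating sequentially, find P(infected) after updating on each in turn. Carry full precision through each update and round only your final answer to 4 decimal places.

After 'negative': P(infected) = 0.15·0.4000 / (0.15·0.4000 + 0.3·0.6000) ≈ 0.2500
After 'negative': P(infected) = 0.15·0.2500 / (0.15·0.2500 + 0.3·0.7500) ≈ 0.1429
After 'negative': P(infected) = 0.15·0.1429 / (0.15·0.1429 + 0.3·0.8571) ≈ 0.0769
After 'negative': P(infected) = 0.15·0.0769 / (0.15·0.0769 + 0.3·0.9231) ≈ 0.0400
After 'positive': P(infected) = 0.85·0.0400 / (0.85·0.0400 + 0.7·0.9600) ≈ 0.0482
After 'negative': P(infected) = 0.15·0.0482 / (0.15·0.0482 + 0.3·0.9518) ≈ 0.0247

0.0247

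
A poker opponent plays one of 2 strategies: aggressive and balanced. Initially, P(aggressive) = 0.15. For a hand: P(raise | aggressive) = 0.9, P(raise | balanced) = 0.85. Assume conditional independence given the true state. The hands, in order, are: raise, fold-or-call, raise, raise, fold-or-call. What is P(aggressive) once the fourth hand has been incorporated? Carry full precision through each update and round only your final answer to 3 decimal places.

After 'raise': P(aggressive) = 0.9·0.1500 / (0.9·0.1500 + 0.85·0.8500) ≈ 0.1574
After 'fold-or-call': P(aggressive) = 0.1·0.1574 / (0.1·0.1574 + 0.15·0.8426) ≈ 0.1108
After 'raise': P(aggressive) = 0.9·0.1108 / (0.9·0.1108 + 0.85·0.8892) ≈ 0.1165
After 'raise': P(aggressive) = 0.9·0.1165 / (0.9·0.1165 + 0.85·0.8835) ≈ 0.1225

0.123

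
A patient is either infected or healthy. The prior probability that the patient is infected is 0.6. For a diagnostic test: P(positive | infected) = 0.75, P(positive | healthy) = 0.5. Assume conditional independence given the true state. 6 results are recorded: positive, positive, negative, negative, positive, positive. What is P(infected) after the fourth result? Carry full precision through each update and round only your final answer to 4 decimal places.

0.4576

Each posterior becomes the prior for the next update.
After 'positive': P(infected) = 0.75·0.6000 / (0.75·0.6000 + 0.5·0.4000) ≈ 0.6923
After 'positive': P(infected) = 0.75·0.6923 / (0.75·0.6923 + 0.5·0.3077) ≈ 0.7714
After 'negative': P(infected) = 0.25·0.7714 / (0.25·0.7714 + 0.5·0.2286) ≈ 0.6279
After 'negative': P(infected) = 0.25·0.6279 / (0.25·0.6279 + 0.5·0.3721) ≈ 0.4576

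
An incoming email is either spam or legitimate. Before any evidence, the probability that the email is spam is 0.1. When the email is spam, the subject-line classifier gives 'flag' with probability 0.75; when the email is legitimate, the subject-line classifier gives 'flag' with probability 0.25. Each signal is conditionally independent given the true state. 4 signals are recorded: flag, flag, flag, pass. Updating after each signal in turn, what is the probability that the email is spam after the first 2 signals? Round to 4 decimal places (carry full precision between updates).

0.5000

After 'flag': P(spam) = 0.75·0.1000 / (0.75·0.1000 + 0.25·0.9000) ≈ 0.2500
After 'flag': P(spam) = 0.75·0.2500 / (0.75·0.2500 + 0.25·0.7500) ≈ 0.5000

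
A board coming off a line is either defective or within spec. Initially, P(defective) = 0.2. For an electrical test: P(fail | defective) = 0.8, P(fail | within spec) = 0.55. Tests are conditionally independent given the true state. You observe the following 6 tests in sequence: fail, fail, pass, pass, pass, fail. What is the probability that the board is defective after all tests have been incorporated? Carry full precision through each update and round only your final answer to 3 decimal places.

0.063

After 'fail': P(defective) = 0.8·0.2000 / (0.8·0.2000 + 0.55·0.8000) ≈ 0.2667
After 'fail': P(defective) = 0.8·0.2667 / (0.8·0.2667 + 0.55·0.7333) ≈ 0.3459
After 'pass': P(defective) = 0.2·0.3459 / (0.2·0.3459 + 0.45·0.6541) ≈ 0.1903
After 'pass': P(defective) = 0.2·0.1903 / (0.2·0.1903 + 0.45·0.8097) ≈ 0.0946
After 'pass': P(defective) = 0.2·0.0946 / (0.2·0.0946 + 0.45·0.9054) ≈ 0.0444
After 'fail': P(defective) = 0.8·0.0444 / (0.8·0.0444 + 0.55·0.9556) ≈ 0.0633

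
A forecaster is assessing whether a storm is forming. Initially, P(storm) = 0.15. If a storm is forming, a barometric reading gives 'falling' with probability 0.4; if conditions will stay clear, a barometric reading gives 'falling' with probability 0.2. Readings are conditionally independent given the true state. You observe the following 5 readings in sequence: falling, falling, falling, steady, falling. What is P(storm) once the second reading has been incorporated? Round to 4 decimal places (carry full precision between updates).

After 'falling': P(storm) = 0.4·0.1500 / (0.4·0.1500 + 0.2·0.8500) ≈ 0.2609
After 'falling': P(storm) = 0.4·0.2609 / (0.4·0.2609 + 0.2·0.7391) ≈ 0.4138

0.4138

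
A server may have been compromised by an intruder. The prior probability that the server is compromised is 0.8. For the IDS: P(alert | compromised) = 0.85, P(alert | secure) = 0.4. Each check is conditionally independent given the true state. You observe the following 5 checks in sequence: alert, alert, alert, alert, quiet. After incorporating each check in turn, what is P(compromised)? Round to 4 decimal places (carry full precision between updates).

After 'alert': P(compromised) = 0.85·0.8000 / (0.85·0.8000 + 0.4·0.2000) ≈ 0.8947
After 'alert': P(compromised) = 0.85·0.8947 / (0.85·0.8947 + 0.4·0.1053) ≈ 0.9475
After 'alert': P(compromised) = 0.85·0.9475 / (0.85·0.9475 + 0.4·0.0525) ≈ 0.9746
After 'alert': P(compromised) = 0.85·0.9746 / (0.85·0.9746 + 0.4·0.0254) ≈ 0.9879
After 'quiet': P(compromised) = 0.15·0.9879 / (0.15·0.9879 + 0.6·0.0121) ≈ 0.9533

0.9533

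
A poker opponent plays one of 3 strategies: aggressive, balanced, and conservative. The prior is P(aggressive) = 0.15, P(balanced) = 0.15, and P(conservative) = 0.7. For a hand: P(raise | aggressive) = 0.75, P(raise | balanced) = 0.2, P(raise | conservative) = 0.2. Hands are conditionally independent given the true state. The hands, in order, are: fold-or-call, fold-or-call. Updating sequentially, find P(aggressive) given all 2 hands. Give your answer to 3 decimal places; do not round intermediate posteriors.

0.017

After 'fold-or-call': normaliser = 0.25·0.1500 + 0.8·0.1500 + 0.8·0.7000; P(aggressive) ≈ 0.0523, P(balanced) ≈ 0.1672, P(conservative) ≈ 0.7805
After 'fold-or-call': normaliser = 0.25·0.0523 + 0.8·0.1672 + 0.8·0.7805; P(aggressive) ≈ 0.0169, P(balanced) ≈ 0.1735, P(conservative) ≈ 0.8096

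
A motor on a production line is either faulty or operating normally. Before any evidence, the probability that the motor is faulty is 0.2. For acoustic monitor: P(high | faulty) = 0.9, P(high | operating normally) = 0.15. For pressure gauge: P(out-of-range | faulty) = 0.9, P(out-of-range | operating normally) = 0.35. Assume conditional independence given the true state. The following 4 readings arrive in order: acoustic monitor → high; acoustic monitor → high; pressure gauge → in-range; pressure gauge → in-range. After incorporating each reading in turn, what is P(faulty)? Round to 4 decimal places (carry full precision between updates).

0.1756

After acoustic monitor='high': P(faulty) = 0.9·0.2000 / (0.9·0.2000 + 0.15·0.8000) ≈ 0.6000
After acoustic monitor='high': P(faulty) = 0.9·0.6000 / (0.9·0.6000 + 0.15·0.4000) ≈ 0.9000
After pressure gauge='in-range': P(faulty) = 0.1·0.9000 / (0.1·0.9000 + 0.65·0.1000) ≈ 0.5806
After pressure gauge='in-range': P(faulty) = 0.1·0.5806 / (0.1·0.5806 + 0.65·0.4194) ≈ 0.1756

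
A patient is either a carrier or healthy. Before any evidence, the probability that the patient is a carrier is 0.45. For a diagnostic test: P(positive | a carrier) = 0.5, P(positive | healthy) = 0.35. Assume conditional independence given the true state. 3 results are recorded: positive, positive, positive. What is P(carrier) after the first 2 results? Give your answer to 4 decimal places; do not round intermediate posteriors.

0.6254

Apply Bayes' rule sequentially, carrying P(carrier) forward.
After 'positive': P(carrier) = 0.5·0.4500 / (0.5·0.4500 + 0.35·0.5500) ≈ 0.5389
After 'positive': P(carrier) = 0.5·0.5389 / (0.5·0.5389 + 0.35·0.4611) ≈ 0.6254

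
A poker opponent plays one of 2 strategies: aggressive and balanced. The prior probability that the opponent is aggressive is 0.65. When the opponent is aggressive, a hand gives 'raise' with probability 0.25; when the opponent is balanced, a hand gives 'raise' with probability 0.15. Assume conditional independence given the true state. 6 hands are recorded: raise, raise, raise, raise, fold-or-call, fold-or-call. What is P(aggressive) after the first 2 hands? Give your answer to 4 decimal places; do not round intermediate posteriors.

0.8376

After 'raise': P(aggressive) = 0.25·0.6500 / (0.25·0.6500 + 0.15·0.3500) ≈ 0.7558
After 'raise': P(aggressive) = 0.25·0.7558 / (0.25·0.7558 + 0.15·0.2442) ≈ 0.8376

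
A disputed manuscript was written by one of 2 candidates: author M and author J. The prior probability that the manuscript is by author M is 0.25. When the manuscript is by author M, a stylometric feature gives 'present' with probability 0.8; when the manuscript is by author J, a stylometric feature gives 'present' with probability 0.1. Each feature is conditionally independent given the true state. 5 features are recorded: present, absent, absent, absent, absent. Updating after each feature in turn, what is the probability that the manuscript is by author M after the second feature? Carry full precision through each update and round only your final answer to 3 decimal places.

Each posterior becomes the prior for the next update.
After 'present': P(author M) = 0.8·0.2500 / (0.8·0.2500 + 0.1·0.7500) ≈ 0.7273
After 'absent': P(author M) = 0.2·0.7273 / (0.2·0.7273 + 0.9·0.2727) ≈ 0.3721

0.372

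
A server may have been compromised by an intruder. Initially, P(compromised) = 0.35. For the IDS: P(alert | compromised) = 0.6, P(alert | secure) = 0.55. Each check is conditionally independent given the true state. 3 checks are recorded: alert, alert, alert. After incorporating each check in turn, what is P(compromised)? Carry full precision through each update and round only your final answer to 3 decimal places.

Apply Bayes' rule sequentially, carrying P(compromised) forward.
After 'alert': P(compromised) = 0.6·0.3500 / (0.6·0.3500 + 0.55·0.6500) ≈ 0.3700
After 'alert': P(compromised) = 0.6·0.3700 / (0.6·0.3700 + 0.55·0.6300) ≈ 0.3905
After 'alert': P(compromised) = 0.6·0.3905 / (0.6·0.3905 + 0.55·0.6095) ≈ 0.4114

0.411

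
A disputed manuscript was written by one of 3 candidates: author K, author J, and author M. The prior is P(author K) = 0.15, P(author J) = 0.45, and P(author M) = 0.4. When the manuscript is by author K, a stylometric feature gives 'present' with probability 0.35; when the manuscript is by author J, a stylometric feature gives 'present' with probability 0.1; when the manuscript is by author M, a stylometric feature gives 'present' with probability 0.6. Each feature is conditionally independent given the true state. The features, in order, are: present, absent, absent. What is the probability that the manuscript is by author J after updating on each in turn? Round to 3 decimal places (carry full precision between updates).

0.376

After 'present': normaliser = 0.35·0.1500 + 0.1·0.4500 + 0.6·0.4000; P(author K) ≈ 0.1556, P(author J) ≈ 0.1333, P(author M) ≈ 0.7111
After 'absent': normaliser = 0.65·0.1556 + 0.9·0.1333 + 0.4·0.7111; P(author K) ≈ 0.2000, P(author J) ≈ 0.2374, P(author M) ≈ 0.5626
After 'absent': normaliser = 0.65·0.2000 + 0.9·0.2374 + 0.4·0.5626; P(author K) ≈ 0.2286, P(author J) ≈ 0.3757, P(author M) ≈ 0.3957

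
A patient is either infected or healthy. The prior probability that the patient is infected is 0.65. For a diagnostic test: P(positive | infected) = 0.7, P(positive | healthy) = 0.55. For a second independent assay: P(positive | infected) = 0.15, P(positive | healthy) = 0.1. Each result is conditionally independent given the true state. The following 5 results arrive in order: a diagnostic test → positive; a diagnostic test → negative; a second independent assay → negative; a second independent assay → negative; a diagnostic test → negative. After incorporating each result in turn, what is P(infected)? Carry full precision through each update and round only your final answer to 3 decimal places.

Apply Bayes' rule sequentially, carrying P(infected) forward.
After a diagnostic test='positive': P(infected) = 0.7·0.6500 / (0.7·0.6500 + 0.55·0.3500) ≈ 0.7027
After a diagnostic test='negative': P(infected) = 0.3·0.7027 / (0.3·0.7027 + 0.45·0.2973) ≈ 0.6118
After a second independent assay='negative': P(infected) = 0.85·0.6118 / (0.85·0.6118 + 0.9·0.3882) ≈ 0.5981
After a second independent assay='negative': P(infected) = 0.85·0.5981 / (0.85·0.5981 + 0.9·0.4019) ≈ 0.5843
After a diagnostic test='negative': P(infected) = 0.3·0.5843 / (0.3·0.5843 + 0.45·0.4157) ≈ 0.4837

0.484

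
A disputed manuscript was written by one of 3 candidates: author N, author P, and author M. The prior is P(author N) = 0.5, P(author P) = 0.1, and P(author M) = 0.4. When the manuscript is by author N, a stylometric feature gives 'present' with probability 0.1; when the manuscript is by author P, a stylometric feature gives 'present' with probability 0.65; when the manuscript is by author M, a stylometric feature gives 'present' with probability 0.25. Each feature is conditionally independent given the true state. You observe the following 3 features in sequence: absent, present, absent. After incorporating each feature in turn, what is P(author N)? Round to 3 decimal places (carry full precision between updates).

0.387

After 'absent': normaliser = 0.9·0.5000 + 0.35·0.1000 + 0.75·0.4000; P(author N) ≈ 0.5732, P(author P) ≈ 0.0446, P(author M) ≈ 0.3822
After 'present': normaliser = 0.1·0.5732 + 0.65·0.0446 + 0.25·0.3822; P(author N) ≈ 0.3152, P(author P) ≈ 0.1594, P(author M) ≈ 0.5254
After 'absent': normaliser = 0.9·0.3152 + 0.35·0.1594 + 0.75·0.5254; P(author N) ≈ 0.3868, P(author P) ≈ 0.0760, P(author M) ≈ 0.5372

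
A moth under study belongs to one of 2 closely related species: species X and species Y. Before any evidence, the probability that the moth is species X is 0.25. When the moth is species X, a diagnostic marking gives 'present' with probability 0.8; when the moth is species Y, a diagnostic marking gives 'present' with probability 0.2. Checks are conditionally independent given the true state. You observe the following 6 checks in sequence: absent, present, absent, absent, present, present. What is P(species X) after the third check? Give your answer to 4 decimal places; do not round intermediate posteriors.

0.0769

Apply Bayes' rule sequentially, carrying P(species X) forward.
After 'absent': P(species X) = 0.2·0.2500 / (0.2·0.2500 + 0.8·0.7500) ≈ 0.0769
After 'present': P(species X) = 0.8·0.0769 / (0.8·0.0769 + 0.2·0.9231) ≈ 0.2500
After 'absent': P(species X) = 0.2·0.2500 / (0.2·0.2500 + 0.8·0.7500) ≈ 0.0769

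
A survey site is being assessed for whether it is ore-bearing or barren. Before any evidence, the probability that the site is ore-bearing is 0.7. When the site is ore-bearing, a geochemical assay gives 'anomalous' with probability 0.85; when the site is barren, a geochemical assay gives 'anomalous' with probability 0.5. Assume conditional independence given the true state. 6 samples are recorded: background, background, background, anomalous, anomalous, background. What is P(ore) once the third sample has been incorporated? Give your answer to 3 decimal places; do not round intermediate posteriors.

Each posterior becomes the prior for the next update.
After 'background': P(ore) = 0.15·0.7000 / (0.15·0.7000 + 0.5·0.3000) ≈ 0.4118
After 'background': P(ore) = 0.15·0.4118 / (0.15·0.4118 + 0.5·0.5882) ≈ 0.1736
After 'background': P(ore) = 0.15·0.1736 / (0.15·0.1736 + 0.5·0.8264) ≈ 0.0593

0.059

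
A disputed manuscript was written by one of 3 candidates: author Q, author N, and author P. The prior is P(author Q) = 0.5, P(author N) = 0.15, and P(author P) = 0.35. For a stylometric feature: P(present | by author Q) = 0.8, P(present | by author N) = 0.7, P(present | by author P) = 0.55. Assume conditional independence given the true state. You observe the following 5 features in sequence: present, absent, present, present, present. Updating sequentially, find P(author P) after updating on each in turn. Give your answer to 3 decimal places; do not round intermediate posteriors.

After 'present': normaliser = 0.8·0.5000 + 0.7·0.1500 + 0.55·0.3500; P(author Q) ≈ 0.5735, P(author N) ≈ 0.1505, P(author P) ≈ 0.2760
After 'absent': normaliser = 0.2·0.5735 + 0.3·0.1505 + 0.45·0.2760; P(author Q) ≈ 0.4038, P(author N) ≈ 0.1590, P(author P) ≈ 0.4372
After 'present': normaliser = 0.8·0.4038 + 0.7·0.1590 + 0.55·0.4372; P(author Q) ≈ 0.4787, P(author N) ≈ 0.1649, P(author P) ≈ 0.3564
After 'present': normaliser = 0.8·0.4787 + 0.7·0.1649 + 0.55·0.3564; P(author Q) ≈ 0.5515, P(author N) ≈ 0.1663, P(author P) ≈ 0.2823
After 'present': normaliser = 0.8·0.5515 + 0.7·0.1663 + 0.55·0.2823; P(author Q) ≈ 0.6189, P(author N) ≈ 0.1633, P(author P) ≈ 0.2178

0.218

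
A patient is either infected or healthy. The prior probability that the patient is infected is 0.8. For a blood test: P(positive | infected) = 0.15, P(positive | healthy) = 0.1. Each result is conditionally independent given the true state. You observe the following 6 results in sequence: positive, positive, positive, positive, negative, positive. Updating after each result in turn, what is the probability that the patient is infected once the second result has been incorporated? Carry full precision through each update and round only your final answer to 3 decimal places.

0.900

After 'positive': P(infected) = 0.15·0.8000 / (0.15·0.8000 + 0.1·0.2000) ≈ 0.8571
After 'positive': P(infected) = 0.15·0.8571 / (0.15·0.8571 + 0.1·0.1429) ≈ 0.9000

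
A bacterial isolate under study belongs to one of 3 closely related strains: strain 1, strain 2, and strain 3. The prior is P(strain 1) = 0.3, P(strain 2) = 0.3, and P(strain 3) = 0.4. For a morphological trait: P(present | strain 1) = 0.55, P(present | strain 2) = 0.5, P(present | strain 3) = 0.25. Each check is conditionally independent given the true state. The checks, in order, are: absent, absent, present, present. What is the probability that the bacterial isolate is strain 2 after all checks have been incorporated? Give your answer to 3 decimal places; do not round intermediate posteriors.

0.366

After 'absent': normaliser = 0.45·0.3000 + 0.5·0.3000 + 0.75·0.4000; P(strain 1) ≈ 0.2308, P(strain 2) ≈ 0.2564, P(strain 3) ≈ 0.5128
After 'absent': normaliser = 0.45·0.2308 + 0.5·0.2564 + 0.75·0.5128; P(strain 1) ≈ 0.1684, P(strain 2) ≈ 0.2079, P(strain 3) ≈ 0.6237
After 'present': normaliser = 0.55·0.1684 + 0.5·0.2079 + 0.25·0.6237; P(strain 1) ≈ 0.2628, P(strain 2) ≈ 0.2949, P(strain 3) ≈ 0.4423
After 'present': normaliser = 0.55·0.2628 + 0.5·0.2949 + 0.25·0.4423; P(strain 1) ≈ 0.3590, P(strain 2) ≈ 0.3663, P(strain 3) ≈ 0.2747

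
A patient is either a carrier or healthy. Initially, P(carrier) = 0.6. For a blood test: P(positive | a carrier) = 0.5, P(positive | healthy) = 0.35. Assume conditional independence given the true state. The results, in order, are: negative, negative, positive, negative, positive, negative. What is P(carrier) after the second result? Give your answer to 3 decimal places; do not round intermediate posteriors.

0.470

After 'negative': P(carrier) = 0.5·0.6000 / (0.5·0.6000 + 0.65·0.4000) ≈ 0.5357
After 'negative': P(carrier) = 0.5·0.5357 / (0.5·0.5357 + 0.65·0.4643) ≈ 0.4702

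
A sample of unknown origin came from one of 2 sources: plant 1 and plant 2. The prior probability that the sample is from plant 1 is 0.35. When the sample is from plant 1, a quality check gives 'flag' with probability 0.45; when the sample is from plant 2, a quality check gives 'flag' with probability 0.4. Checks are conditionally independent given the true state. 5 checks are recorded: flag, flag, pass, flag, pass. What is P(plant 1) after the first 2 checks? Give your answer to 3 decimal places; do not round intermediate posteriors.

After 'flag': P(plant 1) = 0.45·0.3500 / (0.45·0.3500 + 0.4·0.6500) ≈ 0.3772
After 'flag': P(plant 1) = 0.45·0.3772 / (0.45·0.3772 + 0.4·0.6228) ≈ 0.4053

0.405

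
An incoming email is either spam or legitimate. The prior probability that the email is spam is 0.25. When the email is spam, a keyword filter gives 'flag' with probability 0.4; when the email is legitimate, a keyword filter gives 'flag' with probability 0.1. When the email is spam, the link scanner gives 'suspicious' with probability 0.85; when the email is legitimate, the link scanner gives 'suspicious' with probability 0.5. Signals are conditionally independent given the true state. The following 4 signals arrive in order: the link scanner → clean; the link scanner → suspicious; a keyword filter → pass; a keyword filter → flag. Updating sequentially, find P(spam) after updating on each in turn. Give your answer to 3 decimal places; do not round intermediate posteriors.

0.312

After the link scanner='clean': P(spam) = 0.15·0.2500 / (0.15·0.2500 + 0.5·0.7500) ≈ 0.0909
After the link scanner='suspicious': P(spam) = 0.85·0.0909 / (0.85·0.0909 + 0.5·0.9091) ≈ 0.1453
After a keyword filter='pass': P(spam) = 0.6·0.1453 / (0.6·0.1453 + 0.9·0.8547) ≈ 0.1018
After a keyword filter='flag': P(spam) = 0.4·0.1018 / (0.4·0.1018 + 0.1·0.8982) ≈ 0.3119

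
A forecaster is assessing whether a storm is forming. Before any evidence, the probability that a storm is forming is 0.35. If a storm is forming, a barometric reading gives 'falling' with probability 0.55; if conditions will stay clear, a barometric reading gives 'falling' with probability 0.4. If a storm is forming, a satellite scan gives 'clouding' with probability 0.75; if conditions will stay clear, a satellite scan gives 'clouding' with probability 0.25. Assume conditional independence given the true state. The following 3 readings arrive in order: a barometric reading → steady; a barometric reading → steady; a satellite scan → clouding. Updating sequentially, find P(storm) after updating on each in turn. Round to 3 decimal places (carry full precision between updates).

Each posterior becomes the prior for the next update.
After a barometric reading='steady': P(storm) = 0.45·0.3500 / (0.45·0.3500 + 0.6·0.6500) ≈ 0.2877
After a barometric reading='steady': P(storm) = 0.45·0.2877 / (0.45·0.2877 + 0.6·0.7123) ≈ 0.2325
After a satellite scan='clouding': P(storm) = 0.75·0.2325 / (0.75·0.2325 + 0.25·0.7675) ≈ 0.4761

0.476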